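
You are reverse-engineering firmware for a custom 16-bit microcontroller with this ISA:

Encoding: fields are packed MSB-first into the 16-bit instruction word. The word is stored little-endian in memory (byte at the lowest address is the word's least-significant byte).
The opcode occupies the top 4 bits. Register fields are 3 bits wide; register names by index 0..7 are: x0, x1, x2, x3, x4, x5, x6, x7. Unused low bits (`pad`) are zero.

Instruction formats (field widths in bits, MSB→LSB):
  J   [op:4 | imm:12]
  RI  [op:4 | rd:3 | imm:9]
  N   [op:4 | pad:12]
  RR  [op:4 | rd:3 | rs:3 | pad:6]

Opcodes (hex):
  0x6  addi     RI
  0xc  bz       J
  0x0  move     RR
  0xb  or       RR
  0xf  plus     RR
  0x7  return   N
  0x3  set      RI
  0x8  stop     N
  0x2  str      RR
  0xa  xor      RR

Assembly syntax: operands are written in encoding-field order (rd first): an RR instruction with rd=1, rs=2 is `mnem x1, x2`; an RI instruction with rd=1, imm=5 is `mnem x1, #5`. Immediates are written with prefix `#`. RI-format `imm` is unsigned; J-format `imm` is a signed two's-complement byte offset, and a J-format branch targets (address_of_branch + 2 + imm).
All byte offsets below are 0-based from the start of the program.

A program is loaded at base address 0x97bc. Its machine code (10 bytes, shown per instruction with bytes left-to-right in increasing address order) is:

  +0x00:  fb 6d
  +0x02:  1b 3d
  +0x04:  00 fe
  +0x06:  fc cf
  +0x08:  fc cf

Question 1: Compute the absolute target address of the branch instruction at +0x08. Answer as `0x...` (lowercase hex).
@+08  little-endian(fc cf) = 0xcffc
  op=0xcffc>>12=0xc ⇒ bz (J)
  imm: (w>>0)&0xfff=0xffc (s12→-4) → #-4
  target = base 0x97bc + off 0x08 + 2 + imm -4 = 0x97c2

0x97c2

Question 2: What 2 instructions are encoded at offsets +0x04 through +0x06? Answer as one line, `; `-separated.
plus x7, x0; bz #-4

@+04  little-endian(00 fe) = 0xfe00
  opcode bits[15:12]=0xf: plus/RR
  [11:9] rd=7 = x7
  [8:6] rs=0 = x0
@+06  little-endian(fc cf) = 0xcffc
  opcode bits[15:12]=0xc: bz/J
  [11:0] imm=4092 (s12→-4) = #-4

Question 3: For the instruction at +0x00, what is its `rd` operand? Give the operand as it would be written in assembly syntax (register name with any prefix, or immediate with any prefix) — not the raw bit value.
x6

[00] fb 6d → 0x6dfb
  op=0x6dfb>>12=0x6 ⇒ addi (RI)
  rd: (w>>9)&0x7=0x6 → x6
  imm: (w>>0)&0x1ff=0x1fb → #507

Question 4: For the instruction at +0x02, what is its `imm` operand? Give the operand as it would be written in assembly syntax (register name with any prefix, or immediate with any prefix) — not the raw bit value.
off 0x02: read 1b 3d as little → 0x3d1b
  opcode bits[15:12]=0x3: set/RI
  rd: (w>>9)&0x7=0x6 → x6
  imm: (w>>0)&0x1ff=0x11b → #283

#283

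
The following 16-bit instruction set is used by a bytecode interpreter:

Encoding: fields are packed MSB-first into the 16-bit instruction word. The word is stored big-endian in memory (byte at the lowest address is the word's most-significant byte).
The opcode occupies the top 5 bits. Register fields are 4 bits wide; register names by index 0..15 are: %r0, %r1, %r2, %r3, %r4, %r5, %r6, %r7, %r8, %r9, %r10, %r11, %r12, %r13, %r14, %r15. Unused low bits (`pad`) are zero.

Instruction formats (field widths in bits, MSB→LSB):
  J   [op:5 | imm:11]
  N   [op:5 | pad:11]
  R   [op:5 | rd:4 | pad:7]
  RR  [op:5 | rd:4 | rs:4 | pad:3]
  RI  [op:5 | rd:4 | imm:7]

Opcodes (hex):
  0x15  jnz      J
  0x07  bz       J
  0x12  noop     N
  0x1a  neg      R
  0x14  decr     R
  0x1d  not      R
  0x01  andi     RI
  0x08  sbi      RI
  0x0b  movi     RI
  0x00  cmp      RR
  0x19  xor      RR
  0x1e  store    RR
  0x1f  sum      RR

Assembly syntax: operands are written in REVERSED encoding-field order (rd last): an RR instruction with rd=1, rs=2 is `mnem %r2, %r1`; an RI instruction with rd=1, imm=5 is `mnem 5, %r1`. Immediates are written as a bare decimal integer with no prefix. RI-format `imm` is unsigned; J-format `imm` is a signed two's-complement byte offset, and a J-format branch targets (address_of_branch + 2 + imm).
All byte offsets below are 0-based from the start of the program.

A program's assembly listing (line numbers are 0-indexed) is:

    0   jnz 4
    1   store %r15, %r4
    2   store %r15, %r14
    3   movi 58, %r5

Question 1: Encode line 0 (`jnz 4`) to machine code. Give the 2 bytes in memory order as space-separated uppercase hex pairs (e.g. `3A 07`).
L0: jnz op=0x15:5|imm=4:11 ⇒ 0xa804 ⇒ big a8 04

A8 04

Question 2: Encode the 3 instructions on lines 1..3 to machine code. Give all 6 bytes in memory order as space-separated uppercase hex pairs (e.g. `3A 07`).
line 1 (store): pack op=0x1e:5|rd=4:4|rs=15:4|pad=0:3 = 0xf278; big→ f2 78
line 2 (store): pack op=0x1e:5|rd=14:4|rs=15:4|pad=0:3 = 0xf778; big→ f7 78
line 3 (movi): pack op=0xb:5|rd=5:4|imm=58:7 = 0x5aba; big→ 5a ba

F2 78 F7 78 5A BA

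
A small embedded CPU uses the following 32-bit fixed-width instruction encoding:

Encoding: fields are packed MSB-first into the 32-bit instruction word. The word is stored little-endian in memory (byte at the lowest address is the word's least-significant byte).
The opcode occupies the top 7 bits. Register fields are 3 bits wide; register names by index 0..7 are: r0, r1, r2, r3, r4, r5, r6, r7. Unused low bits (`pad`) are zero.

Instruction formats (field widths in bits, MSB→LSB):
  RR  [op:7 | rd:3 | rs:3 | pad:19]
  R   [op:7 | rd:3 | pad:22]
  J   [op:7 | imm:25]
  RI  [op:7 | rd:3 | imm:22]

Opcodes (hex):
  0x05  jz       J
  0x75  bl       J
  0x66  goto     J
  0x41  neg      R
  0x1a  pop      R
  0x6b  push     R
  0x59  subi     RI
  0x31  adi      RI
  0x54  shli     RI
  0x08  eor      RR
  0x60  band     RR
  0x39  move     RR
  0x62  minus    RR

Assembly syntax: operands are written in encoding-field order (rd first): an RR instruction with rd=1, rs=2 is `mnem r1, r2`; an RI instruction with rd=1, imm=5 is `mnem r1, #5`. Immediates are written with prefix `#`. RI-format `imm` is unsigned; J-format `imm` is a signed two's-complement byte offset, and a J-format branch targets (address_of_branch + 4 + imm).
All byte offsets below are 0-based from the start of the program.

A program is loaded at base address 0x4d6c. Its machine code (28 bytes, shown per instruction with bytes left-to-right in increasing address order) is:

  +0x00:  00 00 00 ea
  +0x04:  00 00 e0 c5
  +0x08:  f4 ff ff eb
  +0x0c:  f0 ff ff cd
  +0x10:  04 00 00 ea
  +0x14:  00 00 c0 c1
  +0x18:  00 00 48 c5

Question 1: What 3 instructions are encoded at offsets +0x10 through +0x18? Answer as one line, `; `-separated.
bl #4; band r7, r0; minus r5, r1

[10] 04 00 00 ea → 0xea000004
  op=0xea000004>>25=0x75 ⇒ bl (J)
  imm: (w>>0)&0x1ffffff=0x4 → #4
[14] 00 00 c0 c1 → 0xc1c00000
  op=0xc1c00000>>25=0x60 ⇒ band (RR)
  rd: (w>>22)&0x7=0x7 → r7
  rs: (w>>19)&0x7=0x0 → r0
[18] 00 00 48 c5 → 0xc5480000
  op=0xc5480000>>25=0x62 ⇒ minus (RR)
  rd: (w>>22)&0x7=0x5 → r5
  rs: (w>>19)&0x7=0x1 → r1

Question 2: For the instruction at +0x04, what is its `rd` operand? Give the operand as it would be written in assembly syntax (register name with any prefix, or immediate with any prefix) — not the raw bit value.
r7

[04] 00 00 e0 c5 → 0xc5e00000
  op=0xc5e00000>>25=0x62 ⇒ minus (RR)
  rd: (w>>22)&0x7=0x7 → r7
  rs: (w>>19)&0x7=0x4 → r4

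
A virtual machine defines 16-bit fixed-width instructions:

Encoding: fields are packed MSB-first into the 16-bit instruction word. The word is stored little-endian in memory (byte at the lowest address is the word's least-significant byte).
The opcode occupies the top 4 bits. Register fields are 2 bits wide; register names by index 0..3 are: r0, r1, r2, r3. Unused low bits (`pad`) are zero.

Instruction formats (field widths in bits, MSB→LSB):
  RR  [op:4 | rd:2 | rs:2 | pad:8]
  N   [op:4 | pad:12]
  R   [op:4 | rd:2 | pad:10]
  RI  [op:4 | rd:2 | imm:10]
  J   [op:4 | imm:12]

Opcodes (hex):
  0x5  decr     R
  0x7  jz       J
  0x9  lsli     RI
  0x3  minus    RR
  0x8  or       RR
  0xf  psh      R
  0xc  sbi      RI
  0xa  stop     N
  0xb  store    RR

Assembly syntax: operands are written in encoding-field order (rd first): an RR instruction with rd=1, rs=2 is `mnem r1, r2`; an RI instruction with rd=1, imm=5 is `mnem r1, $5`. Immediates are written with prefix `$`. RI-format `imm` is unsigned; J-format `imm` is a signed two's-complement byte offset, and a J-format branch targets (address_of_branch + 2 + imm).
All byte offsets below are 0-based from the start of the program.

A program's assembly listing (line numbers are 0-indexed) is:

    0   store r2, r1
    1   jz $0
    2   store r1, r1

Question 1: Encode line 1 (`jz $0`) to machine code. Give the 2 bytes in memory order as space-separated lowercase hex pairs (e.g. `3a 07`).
1. jz fields op=0x7:4|imm=0:12 → word 7000h → 00 70

00 70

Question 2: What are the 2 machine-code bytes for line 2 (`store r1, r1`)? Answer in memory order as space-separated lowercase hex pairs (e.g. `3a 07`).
line 2 (store): pack op=0xb:4|rd=1:2|rs=1:2|pad=0:8 = 0xb500; little→ 00 b5

00 b5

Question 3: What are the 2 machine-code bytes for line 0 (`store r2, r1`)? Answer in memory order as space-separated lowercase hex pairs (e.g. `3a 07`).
00 b9

L0: store op=0xb:4|rd=2:2|rs=1:2|pad=0:8 ⇒ 0xb900 ⇒ little 00 b9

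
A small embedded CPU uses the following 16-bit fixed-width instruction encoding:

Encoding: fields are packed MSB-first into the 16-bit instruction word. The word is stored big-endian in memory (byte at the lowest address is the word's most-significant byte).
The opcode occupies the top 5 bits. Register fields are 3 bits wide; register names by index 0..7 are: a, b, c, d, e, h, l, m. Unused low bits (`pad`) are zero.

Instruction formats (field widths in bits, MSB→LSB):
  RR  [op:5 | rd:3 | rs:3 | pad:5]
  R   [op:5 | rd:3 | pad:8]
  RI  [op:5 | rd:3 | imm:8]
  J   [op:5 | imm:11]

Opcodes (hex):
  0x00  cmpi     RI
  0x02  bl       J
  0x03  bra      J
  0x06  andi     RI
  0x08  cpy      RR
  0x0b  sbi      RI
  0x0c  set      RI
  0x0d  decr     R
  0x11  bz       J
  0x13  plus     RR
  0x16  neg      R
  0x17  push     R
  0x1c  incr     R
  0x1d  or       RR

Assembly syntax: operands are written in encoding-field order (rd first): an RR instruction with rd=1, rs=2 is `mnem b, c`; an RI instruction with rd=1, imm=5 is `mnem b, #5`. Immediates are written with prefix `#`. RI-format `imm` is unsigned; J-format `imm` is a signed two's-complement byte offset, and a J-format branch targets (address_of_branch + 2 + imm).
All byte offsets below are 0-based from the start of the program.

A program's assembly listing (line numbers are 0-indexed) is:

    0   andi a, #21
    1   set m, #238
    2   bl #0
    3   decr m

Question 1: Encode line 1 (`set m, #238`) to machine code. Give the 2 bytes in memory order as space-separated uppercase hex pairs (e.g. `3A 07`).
L1: set op=0xc:5|rd=7:3|imm=238:8 ⇒ 0x67ee ⇒ big 67 ee

67 EE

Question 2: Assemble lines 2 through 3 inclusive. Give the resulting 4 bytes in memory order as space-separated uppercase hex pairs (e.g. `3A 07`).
10 00 6F 00

L2: bl op=0x2:5|imm=0:11 ⇒ 0x1000 ⇒ big 10 00
L3: decr op=0xd:5|rd=7:3|pad=0:8 ⇒ 0x6f00 ⇒ big 6f 00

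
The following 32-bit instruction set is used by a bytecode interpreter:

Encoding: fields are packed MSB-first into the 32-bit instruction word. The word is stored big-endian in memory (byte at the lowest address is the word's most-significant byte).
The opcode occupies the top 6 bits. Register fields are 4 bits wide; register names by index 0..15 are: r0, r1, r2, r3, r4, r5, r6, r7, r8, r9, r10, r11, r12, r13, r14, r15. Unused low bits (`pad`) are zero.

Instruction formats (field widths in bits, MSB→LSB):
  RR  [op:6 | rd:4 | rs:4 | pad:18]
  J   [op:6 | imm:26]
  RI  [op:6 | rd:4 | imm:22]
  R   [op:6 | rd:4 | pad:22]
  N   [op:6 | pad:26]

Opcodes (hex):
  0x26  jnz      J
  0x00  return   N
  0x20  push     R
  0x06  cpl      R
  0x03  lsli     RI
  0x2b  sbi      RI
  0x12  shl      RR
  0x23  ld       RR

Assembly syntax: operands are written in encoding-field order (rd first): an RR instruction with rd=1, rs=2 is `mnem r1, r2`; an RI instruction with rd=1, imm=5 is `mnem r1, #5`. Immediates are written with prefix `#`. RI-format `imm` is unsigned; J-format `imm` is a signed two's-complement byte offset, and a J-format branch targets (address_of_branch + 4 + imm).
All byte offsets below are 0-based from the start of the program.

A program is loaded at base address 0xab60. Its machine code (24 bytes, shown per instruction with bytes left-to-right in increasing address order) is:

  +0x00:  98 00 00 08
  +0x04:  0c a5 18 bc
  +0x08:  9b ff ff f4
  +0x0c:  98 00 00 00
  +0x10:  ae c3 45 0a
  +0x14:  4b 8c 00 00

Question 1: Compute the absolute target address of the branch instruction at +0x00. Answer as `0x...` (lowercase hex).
0xab6c

@+00  big-endian(98 00 00 08) = 0x98000008
  op=0x98000008>>26=0x26 ⇒ jnz (J)
  [25:0] imm=8 = #8
  target = base 0xab60 + off 0x00 + 4 + imm 8 = 0xab6c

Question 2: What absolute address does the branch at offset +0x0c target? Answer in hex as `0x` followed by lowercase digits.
[0c] 98 00 00 00 → 0x98000000
  op=0x98000000>>26=0x26 ⇒ jnz (J)
  [25:0] imm=0 = #0
  target = base 0xab60 + off 0x0c + 4 + imm 0 = 0xab70

0xab70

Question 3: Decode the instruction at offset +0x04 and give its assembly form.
lsli r2, #2431164

off 0x04: read 0c a5 18 bc as big → 0x0ca518bc
  op=0x0ca518bc>>26=0x3 ⇒ lsli (RI)
  rd: (w>>22)&0xf=0x2 → r2
  imm: (w>>0)&0x3fffff=0x2518bc → #2431164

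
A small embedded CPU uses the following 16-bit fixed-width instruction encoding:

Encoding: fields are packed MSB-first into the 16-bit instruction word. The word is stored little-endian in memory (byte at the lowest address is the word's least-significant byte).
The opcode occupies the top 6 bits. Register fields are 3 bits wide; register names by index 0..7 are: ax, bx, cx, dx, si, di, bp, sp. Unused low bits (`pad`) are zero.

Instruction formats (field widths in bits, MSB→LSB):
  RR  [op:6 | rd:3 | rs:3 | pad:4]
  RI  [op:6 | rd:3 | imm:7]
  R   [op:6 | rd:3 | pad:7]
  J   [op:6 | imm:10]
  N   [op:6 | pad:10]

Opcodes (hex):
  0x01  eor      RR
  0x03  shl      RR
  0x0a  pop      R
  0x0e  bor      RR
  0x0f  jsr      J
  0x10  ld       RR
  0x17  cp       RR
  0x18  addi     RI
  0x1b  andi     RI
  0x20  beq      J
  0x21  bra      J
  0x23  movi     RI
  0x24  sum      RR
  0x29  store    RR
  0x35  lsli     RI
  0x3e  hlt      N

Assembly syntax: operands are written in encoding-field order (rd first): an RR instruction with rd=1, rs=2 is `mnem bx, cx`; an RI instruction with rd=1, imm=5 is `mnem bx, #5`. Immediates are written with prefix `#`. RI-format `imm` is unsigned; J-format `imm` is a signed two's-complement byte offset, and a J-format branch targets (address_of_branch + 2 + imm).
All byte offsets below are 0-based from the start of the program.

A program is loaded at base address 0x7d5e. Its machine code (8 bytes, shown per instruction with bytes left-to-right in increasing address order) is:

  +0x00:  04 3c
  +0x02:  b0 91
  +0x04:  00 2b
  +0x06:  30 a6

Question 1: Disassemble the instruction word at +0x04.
pop bp

@+04  little-endian(00 2b) = 0x2b00
  opcode bits[15:10]=0xa: pop/R
  rd: (w>>7)&0x7=0x6 → bp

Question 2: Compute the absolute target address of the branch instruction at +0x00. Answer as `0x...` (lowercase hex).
0x7d64

off 0x00: read 04 3c as little → 0x3c04
  opcode bits[15:10]=0xf: jsr/J
  [9:0] imm=4 = #4
  target = base 0x7d5e + off 0x00 + 2 + imm 4 = 0x7d64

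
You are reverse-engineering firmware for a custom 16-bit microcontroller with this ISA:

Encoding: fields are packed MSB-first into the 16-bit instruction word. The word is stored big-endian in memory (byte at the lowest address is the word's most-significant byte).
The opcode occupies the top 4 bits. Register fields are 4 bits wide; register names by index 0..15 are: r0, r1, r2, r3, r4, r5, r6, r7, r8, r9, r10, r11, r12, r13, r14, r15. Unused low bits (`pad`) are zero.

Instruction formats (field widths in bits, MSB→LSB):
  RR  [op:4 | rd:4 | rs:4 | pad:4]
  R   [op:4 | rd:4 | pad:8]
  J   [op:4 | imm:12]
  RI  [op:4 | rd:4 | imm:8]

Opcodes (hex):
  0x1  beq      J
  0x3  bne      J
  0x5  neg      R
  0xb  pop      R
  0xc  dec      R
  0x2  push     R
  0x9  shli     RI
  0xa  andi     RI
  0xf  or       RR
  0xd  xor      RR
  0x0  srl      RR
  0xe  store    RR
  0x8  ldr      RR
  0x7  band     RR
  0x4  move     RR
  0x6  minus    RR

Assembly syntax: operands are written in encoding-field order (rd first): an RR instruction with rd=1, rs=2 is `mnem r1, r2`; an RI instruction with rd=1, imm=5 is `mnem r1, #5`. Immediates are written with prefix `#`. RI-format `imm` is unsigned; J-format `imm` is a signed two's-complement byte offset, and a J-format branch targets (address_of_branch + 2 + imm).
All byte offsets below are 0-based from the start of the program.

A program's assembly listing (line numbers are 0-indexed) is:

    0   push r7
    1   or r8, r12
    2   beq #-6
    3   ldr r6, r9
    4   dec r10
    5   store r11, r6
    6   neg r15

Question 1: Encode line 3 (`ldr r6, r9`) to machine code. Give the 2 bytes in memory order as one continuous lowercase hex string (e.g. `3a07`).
8690

3. ldr fields op=0x8:4|rd=6:4|rs=9:4|pad=0:4 → word 8690h → 86 90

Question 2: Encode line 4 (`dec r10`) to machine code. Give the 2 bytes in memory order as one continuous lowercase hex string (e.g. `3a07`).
line 4 (dec): pack op=0xc:4|rd=10:4|pad=0:8 = 0xca00; big→ ca 00

ca00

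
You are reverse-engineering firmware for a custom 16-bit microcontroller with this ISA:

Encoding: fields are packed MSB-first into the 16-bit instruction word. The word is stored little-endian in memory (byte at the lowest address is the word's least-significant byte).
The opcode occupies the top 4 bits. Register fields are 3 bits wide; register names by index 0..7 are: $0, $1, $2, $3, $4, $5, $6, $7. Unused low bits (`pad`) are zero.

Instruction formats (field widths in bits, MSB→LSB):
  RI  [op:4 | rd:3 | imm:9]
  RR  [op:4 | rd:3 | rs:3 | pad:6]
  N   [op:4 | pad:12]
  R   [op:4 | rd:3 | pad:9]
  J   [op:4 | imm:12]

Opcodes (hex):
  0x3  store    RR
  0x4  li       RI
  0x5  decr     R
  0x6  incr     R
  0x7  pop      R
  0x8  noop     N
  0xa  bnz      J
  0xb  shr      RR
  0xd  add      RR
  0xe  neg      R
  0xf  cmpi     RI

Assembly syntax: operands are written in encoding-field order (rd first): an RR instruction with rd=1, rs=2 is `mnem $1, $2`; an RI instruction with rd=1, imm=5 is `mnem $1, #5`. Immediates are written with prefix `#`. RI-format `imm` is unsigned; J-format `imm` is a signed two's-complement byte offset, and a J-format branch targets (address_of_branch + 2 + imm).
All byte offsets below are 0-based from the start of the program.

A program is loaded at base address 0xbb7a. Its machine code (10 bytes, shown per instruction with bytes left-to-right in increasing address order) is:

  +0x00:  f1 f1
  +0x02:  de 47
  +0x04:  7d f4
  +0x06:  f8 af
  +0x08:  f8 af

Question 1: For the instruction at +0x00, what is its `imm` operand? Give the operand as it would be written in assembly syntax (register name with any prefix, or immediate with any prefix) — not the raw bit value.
#497

[00] f1 f1 → 0xf1f1
  top 4b → 0xf → cmpi [RI]
  [11:9] rd=0 = $0
  [8:0] imm=497 = #497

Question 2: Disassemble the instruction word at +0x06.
@+06  little-endian(f8 af) = 0xaff8
  opcode bits[15:12]=0xa: bnz/J
  imm@[11:0]=0xff8 (s12→-8) ⇒ #-8

bnz #-8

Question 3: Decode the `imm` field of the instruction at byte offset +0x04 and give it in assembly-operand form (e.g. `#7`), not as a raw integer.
#125

[04] 7d f4 → 0xf47d
  op=0xf47d>>12=0xf ⇒ cmpi (RI)
  rd: (w>>9)&0x7=0x2 → $2
  imm: (w>>0)&0x1ff=0x7d → #125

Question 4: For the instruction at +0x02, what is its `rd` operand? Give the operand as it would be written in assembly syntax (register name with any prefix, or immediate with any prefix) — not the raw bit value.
off 0x02: read de 47 as little → 0x47de
  opcode bits[15:12]=0x4: li/RI
  [11:9] rd=3 = $3
  [8:0] imm=478 = #478

$3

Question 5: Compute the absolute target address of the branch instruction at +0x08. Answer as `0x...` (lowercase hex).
@+08  little-endian(f8 af) = 0xaff8
  opcode bits[15:12]=0xa: bnz/J
  imm@[11:0]=0xff8 (s12→-8) ⇒ #-8
  target = base 0xbb7a + off 0x08 + 2 + imm -8 = 0xbb7c

0xbb7c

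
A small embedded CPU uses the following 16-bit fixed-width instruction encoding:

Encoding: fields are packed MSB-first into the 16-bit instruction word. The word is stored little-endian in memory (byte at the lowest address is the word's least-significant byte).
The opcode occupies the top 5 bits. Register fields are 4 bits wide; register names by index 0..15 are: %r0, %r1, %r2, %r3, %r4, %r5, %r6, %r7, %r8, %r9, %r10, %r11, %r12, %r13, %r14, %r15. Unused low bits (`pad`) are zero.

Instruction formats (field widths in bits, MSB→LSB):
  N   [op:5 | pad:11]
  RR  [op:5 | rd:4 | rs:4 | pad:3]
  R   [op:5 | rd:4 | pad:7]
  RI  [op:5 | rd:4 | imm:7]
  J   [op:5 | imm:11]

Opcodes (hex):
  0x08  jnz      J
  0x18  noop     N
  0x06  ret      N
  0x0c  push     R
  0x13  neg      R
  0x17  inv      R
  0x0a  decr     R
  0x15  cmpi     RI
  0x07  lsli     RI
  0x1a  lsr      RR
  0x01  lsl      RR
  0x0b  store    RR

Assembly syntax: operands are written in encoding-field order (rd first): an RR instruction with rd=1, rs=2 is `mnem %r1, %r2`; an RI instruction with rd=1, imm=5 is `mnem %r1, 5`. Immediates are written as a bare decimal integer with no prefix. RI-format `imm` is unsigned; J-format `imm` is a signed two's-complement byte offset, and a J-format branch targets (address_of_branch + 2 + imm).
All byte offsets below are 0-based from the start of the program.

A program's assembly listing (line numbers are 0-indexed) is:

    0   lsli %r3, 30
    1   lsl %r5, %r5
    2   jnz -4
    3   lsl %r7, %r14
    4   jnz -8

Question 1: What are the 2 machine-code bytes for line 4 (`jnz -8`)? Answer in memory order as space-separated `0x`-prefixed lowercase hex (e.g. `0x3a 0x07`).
line 4 (jnz): pack op=0x8:5|imm=-8:11 = 0x47f8; little→ f8 47

0xf8 0x47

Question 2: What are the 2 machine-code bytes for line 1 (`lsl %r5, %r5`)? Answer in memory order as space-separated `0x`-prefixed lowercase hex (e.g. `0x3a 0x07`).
0xa8 0x0a

1. lsl fields op=0x1:5|rd=5:4|rs=5:4|pad=0:3 → word 0aa8h → a8 0a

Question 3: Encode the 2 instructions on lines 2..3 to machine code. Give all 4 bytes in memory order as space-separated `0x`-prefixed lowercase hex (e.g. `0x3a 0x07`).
0xfc 0x47 0xf0 0x0b

L2: jnz op=0x8:5|imm=-4:11 ⇒ 0x47fc ⇒ little fc 47
L3: lsl op=0x1:5|rd=7:4|rs=14:4|pad=0:3 ⇒ 0x0bf0 ⇒ little f0 0b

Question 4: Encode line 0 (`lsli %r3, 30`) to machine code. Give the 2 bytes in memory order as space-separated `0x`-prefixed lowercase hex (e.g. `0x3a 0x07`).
0. lsli fields op=0x7:5|rd=3:4|imm=30:7 → word 399eh → 9e 39

0x9e 0x39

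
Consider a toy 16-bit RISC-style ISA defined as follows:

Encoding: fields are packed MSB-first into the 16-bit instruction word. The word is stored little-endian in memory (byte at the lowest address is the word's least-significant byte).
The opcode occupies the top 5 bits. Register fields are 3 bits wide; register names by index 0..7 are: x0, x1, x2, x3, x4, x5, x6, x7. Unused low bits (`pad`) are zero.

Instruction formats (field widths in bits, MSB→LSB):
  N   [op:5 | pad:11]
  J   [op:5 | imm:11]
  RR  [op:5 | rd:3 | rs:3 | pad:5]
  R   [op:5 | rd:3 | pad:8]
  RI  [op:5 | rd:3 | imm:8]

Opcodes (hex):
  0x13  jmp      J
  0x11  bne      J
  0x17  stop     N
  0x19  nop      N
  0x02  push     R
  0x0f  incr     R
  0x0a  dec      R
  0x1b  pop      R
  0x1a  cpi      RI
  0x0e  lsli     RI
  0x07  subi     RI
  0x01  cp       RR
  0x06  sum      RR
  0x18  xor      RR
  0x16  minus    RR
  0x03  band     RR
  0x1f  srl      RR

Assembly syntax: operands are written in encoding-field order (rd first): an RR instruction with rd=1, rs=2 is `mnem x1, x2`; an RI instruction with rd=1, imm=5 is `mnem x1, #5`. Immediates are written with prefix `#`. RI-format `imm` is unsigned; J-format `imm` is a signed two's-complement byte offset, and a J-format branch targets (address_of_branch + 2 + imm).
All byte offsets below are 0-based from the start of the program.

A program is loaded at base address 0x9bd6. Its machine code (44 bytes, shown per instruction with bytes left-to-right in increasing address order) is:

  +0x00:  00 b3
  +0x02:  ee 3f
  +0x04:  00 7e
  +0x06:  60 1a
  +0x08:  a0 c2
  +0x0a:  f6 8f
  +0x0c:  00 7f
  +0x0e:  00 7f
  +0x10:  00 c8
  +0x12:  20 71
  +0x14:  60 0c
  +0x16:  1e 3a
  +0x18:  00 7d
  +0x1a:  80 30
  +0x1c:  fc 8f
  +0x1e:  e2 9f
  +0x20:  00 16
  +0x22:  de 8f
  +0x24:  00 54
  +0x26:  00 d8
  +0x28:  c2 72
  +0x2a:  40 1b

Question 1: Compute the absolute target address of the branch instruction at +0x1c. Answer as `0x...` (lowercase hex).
0x9bf0

off 0x1c: read fc 8f as little → 0x8ffc
  top 5b → 0x11 → bne [J]
  imm: (w>>0)&0x7ff=0x7fc (s11→-4) → #-4
  target = base 0x9bd6 + off 0x1c + 2 + imm -4 = 0x9bf0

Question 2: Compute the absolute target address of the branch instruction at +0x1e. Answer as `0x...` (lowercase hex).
0x9bd8

[1e] e2 9f → 0x9fe2
  top 5b → 0x13 → jmp [J]
  imm: (w>>0)&0x7ff=0x7e2 (s11→-30) → #-30
  target = base 0x9bd6 + off 0x1e + 2 + imm -30 = 0x9bd8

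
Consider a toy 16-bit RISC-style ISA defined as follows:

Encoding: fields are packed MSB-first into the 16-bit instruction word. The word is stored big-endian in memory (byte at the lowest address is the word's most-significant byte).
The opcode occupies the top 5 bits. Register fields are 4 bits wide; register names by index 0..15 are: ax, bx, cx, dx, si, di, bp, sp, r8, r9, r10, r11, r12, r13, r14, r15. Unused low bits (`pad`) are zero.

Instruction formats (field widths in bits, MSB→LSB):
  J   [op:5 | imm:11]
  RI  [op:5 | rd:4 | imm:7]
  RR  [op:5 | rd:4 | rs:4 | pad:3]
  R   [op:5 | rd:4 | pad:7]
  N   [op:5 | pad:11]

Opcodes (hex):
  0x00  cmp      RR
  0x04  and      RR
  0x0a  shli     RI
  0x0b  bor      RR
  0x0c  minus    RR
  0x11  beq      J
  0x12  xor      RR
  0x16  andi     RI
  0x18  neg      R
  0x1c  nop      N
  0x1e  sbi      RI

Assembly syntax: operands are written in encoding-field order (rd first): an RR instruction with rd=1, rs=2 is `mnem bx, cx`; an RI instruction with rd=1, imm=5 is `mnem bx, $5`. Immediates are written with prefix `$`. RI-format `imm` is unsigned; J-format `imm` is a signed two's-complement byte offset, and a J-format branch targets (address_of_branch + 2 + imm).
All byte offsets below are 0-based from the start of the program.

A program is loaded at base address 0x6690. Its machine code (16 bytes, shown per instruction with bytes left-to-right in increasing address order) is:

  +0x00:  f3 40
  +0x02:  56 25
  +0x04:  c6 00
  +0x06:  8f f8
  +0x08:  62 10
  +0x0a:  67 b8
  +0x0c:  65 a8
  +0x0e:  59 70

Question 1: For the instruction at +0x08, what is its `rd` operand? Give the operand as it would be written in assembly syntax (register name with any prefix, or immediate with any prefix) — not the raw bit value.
@+08  big-endian(62 10) = 0x6210
  op=0x6210>>11=0xc ⇒ minus (RR)
  [10:7] rd=4 = si
  [6:3] rs=2 = cx

si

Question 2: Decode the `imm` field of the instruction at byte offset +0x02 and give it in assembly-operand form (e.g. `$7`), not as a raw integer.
+0x02: 56 25 ⇒ word 0x5625 (big)
  top 5b → 0xa → shli [RI]
  [10:7] rd=12 = r12
  [6:0] imm=37 = $37

$37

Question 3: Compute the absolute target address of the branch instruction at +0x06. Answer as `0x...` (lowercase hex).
@+06  big-endian(8f f8) = 0x8ff8
  op=0x8ff8>>11=0x11 ⇒ beq (J)
  imm@[10:0]=0x7f8 (s11→-8) ⇒ $-8
  target = base 0x6690 + off 0x06 + 2 + imm -8 = 0x6690

0x6690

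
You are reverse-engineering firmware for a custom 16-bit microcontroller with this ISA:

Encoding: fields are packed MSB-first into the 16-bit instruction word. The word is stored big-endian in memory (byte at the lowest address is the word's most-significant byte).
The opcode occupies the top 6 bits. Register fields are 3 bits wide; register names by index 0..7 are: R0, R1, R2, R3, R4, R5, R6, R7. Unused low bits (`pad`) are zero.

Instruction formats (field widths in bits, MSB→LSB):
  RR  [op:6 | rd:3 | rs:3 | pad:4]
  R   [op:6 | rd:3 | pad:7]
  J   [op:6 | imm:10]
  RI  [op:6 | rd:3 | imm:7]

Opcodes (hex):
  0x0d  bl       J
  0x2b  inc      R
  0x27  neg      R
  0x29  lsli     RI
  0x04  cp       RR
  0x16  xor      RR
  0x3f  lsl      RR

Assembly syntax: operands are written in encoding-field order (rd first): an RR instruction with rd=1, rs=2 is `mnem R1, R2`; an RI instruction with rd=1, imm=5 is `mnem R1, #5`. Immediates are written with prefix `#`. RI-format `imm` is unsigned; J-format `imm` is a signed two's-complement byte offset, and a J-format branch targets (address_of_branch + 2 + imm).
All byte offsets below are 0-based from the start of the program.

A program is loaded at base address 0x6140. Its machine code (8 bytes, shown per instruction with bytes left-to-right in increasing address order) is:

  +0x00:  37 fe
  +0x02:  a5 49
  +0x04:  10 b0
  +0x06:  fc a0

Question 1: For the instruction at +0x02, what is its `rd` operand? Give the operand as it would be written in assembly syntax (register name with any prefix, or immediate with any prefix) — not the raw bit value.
R2

+0x02: a5 49 ⇒ word 0xa549 (big)
  op=0xa549>>10=0x29 ⇒ lsli (RI)
  [9:7] rd=2 = R2
  [6:0] imm=73 = #73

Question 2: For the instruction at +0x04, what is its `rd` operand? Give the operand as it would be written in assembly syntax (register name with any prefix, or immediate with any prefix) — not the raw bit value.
R1

off 0x04: read 10 b0 as big → 0x10b0
  top 6b → 0x4 → cp [RR]
  rd@[9:7]=0x1 ⇒ R1
  rs@[6:4]=0x3 ⇒ R3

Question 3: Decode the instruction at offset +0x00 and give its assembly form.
bl #-2

@+00  big-endian(37 fe) = 0x37fe
  opcode bits[15:10]=0xd: bl/J
  [9:0] imm=1022 (s10→-2) = #-2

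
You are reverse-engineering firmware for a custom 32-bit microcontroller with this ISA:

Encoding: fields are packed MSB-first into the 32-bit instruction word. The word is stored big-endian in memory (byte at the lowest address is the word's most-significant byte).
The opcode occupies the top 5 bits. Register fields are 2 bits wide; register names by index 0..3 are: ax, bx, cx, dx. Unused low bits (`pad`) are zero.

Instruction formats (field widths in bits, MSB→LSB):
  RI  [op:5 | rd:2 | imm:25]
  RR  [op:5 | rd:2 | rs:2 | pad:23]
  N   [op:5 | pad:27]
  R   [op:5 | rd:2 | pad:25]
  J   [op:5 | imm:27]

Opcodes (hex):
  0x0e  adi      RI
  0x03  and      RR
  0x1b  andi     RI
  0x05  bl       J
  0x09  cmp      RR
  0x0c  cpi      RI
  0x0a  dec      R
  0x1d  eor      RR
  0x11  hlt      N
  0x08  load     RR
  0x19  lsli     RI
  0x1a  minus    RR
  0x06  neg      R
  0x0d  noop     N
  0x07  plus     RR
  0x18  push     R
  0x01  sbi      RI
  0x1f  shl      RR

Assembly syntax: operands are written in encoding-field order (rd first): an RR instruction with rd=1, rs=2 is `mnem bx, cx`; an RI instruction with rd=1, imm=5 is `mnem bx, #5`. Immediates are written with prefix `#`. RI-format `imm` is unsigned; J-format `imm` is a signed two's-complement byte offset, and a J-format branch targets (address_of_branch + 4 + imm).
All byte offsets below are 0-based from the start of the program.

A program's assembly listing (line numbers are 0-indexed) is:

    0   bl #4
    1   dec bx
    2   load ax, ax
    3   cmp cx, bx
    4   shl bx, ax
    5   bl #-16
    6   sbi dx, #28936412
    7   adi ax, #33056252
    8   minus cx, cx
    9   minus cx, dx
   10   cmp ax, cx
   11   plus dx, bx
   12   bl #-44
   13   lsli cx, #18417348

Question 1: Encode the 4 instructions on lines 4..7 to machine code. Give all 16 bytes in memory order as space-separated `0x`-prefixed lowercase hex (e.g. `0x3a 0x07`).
line 4 (shl): pack op=0x1f:5|rd=1:2|rs=0:2|pad=0:23 = 0xfa000000; big→ fa 00 00 00
line 5 (bl): pack op=0x5:5|imm=-16:27 = 0x2ffffff0; big→ 2f ff ff f0
line 6 (sbi): pack op=0x1:5|rd=3:2|imm=28936412:25 = 0x0fb988dc; big→ 0f b9 88 dc
line 7 (adi): pack op=0xe:5|rd=0:2|imm=33056252:25 = 0x71f865fc; big→ 71 f8 65 fc

0xfa 0x00 0x00 0x00 0x2f 0xff 0xff 0xf0 0x0f 0xb9 0x88 0xdc 0x71 0xf8 0x65 0xfc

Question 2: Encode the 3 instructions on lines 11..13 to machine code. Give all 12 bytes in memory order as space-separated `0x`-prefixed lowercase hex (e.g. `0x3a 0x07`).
L11: plus op=0x7:5|rd=3:2|rs=1:2|pad=0:23 ⇒ 0x3e800000 ⇒ big 3e 80 00 00
L12: bl op=0x5:5|imm=-44:27 ⇒ 0x2fffffd4 ⇒ big 2f ff ff d4
L13: lsli op=0x19:5|rd=2:2|imm=18417348:25 ⇒ 0xcd1906c4 ⇒ big cd 19 06 c4

0x3e 0x80 0x00 0x00 0x2f 0xff 0xff 0xd4 0xcd 0x19 0x06 0xc4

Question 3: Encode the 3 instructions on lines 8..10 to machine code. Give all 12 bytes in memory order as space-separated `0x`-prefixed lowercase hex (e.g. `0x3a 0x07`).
line 8 (minus): pack op=0x1a:5|rd=2:2|rs=2:2|pad=0:23 = 0xd5000000; big→ d5 00 00 00
line 9 (minus): pack op=0x1a:5|rd=2:2|rs=3:2|pad=0:23 = 0xd5800000; big→ d5 80 00 00
line 10 (cmp): pack op=0x9:5|rd=0:2|rs=2:2|pad=0:23 = 0x49000000; big→ 49 00 00 00

0xd5 0x00 0x00 0x00 0xd5 0x80 0x00 0x00 0x49 0x00 0x00 0x00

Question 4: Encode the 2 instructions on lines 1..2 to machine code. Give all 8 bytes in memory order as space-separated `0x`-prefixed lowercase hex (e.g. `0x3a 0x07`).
0x52 0x00 0x00 0x00 0x40 0x00 0x00 0x00

L1: dec op=0xa:5|rd=1:2|pad=0:25 ⇒ 0x52000000 ⇒ big 52 00 00 00
L2: load op=0x8:5|rd=0:2|rs=0:2|pad=0:23 ⇒ 0x40000000 ⇒ big 40 00 00 00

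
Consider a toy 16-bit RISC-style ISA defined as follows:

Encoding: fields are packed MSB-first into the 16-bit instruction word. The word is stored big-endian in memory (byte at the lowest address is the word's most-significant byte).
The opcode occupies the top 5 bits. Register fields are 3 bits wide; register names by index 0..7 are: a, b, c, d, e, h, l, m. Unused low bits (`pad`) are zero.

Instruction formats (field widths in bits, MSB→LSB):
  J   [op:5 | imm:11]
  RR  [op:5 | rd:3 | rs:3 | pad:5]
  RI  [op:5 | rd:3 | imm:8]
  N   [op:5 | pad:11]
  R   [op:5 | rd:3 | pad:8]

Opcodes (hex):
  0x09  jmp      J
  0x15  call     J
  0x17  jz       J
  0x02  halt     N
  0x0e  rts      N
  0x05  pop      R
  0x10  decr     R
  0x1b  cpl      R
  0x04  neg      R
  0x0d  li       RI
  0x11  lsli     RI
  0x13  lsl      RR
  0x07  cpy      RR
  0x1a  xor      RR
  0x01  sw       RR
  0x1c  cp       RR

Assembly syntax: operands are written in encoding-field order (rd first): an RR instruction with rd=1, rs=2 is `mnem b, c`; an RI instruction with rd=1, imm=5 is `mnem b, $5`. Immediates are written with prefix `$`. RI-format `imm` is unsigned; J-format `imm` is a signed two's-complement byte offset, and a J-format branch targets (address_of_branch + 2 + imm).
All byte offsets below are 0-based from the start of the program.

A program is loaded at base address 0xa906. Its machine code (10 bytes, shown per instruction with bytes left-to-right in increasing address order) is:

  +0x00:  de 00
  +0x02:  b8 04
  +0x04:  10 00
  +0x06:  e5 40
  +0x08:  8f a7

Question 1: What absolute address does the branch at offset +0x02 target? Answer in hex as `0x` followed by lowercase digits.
@+02  big-endian(b8 04) = 0xb804
  top 5b → 0x17 → jz [J]
  [10:0] imm=4 = $4
  target = base 0xa906 + off 0x02 + 2 + imm 4 = 0xa90e

0xa90e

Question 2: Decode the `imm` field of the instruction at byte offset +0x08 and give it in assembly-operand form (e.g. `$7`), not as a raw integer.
[08] 8f a7 → 0x8fa7
  top 5b → 0x11 → lsli [RI]
  rd@[10:8]=0x7 ⇒ m
  imm@[7:0]=0xa7 ⇒ $167

$167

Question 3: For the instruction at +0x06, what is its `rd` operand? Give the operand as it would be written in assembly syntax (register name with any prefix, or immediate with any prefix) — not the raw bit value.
@+06  big-endian(e5 40) = 0xe540
  opcode bits[15:11]=0x1c: cp/RR
  rd@[10:8]=0x5 ⇒ h
  rs@[7:5]=0x2 ⇒ c

h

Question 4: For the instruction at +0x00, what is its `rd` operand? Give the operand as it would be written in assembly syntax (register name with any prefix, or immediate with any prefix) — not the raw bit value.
l

off 0x00: read de 00 as big → 0xde00
  op=0xde00>>11=0x1b ⇒ cpl (R)
  rd@[10:8]=0x6 ⇒ l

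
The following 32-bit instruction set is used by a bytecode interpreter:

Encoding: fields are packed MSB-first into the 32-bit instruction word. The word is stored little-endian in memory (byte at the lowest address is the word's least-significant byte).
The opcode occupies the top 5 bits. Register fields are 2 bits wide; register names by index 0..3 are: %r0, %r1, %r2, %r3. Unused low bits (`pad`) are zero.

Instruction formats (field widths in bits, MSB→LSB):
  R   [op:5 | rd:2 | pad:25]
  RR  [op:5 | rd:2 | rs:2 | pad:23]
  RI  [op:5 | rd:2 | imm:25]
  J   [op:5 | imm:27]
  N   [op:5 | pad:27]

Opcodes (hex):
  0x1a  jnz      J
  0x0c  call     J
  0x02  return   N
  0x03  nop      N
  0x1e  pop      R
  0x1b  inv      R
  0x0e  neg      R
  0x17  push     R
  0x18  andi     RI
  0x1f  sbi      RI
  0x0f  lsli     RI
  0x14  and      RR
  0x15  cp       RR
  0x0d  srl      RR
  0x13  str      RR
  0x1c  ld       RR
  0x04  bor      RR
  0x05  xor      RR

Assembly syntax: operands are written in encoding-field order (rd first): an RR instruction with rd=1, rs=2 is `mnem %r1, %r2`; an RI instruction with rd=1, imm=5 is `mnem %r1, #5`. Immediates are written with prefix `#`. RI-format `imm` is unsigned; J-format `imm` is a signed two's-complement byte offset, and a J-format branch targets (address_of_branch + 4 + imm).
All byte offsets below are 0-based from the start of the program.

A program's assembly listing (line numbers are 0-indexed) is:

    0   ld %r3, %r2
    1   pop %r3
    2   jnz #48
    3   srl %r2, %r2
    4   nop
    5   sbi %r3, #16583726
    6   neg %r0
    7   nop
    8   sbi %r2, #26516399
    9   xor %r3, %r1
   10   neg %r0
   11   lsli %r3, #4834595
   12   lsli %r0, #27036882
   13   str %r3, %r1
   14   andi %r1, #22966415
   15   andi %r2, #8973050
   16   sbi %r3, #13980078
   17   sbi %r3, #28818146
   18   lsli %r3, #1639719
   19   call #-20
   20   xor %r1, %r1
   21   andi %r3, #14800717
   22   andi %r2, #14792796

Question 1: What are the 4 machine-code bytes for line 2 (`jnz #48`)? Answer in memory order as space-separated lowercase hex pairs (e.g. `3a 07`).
30 00 00 d0

line 2 (jnz): pack op=0x1a:5|imm=48:27 = 0xd0000030; little→ 30 00 00 d0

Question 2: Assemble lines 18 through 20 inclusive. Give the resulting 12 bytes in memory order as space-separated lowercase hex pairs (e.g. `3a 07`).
line 18 (lsli): pack op=0xf:5|rd=3:2|imm=1639719:25 = 0x7e190527; little→ 27 05 19 7e
line 19 (call): pack op=0xc:5|imm=-20:27 = 0x67ffffec; little→ ec ff ff 67
line 20 (xor): pack op=0x5:5|rd=1:2|rs=1:2|pad=0:23 = 0x2a800000; little→ 00 00 80 2a

27 05 19 7e ec ff ff 67 00 00 80 2a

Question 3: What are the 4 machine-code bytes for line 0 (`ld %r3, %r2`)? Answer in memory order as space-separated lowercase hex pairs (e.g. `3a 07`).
00 00 00 e7

0. ld fields op=0x1c:5|rd=3:2|rs=2:2|pad=0:23 → word e7000000h → 00 00 00 e7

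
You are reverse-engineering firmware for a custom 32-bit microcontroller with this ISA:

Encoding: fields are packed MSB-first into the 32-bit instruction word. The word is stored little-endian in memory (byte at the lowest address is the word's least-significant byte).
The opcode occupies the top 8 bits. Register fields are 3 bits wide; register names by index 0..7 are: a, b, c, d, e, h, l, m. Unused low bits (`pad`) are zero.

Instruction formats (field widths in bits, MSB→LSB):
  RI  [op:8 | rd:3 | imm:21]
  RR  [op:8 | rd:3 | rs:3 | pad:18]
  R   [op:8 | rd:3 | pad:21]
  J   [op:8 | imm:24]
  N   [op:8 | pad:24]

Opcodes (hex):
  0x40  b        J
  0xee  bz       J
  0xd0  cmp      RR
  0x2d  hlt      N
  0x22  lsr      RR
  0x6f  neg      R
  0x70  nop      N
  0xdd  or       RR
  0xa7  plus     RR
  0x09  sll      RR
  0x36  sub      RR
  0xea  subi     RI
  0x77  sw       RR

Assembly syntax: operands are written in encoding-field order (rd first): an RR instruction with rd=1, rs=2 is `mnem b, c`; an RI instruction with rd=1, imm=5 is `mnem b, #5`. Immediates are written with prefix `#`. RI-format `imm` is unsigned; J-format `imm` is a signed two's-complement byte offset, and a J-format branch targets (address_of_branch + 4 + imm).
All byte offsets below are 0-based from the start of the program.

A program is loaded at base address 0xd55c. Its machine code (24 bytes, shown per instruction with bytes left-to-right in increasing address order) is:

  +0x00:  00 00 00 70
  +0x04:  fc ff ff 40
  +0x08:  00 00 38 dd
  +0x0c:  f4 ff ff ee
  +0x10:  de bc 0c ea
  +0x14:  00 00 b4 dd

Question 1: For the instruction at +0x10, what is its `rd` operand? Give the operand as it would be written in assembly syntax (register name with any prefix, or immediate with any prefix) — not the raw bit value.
a

+0x10: de bc 0c ea ⇒ word 0xea0cbcde (little)
  opcode bits[31:24]=0xea: subi/RI
  rd: (w>>21)&0x7=0x0 → a
  imm: (w>>0)&0x1fffff=0xcbcde → #834782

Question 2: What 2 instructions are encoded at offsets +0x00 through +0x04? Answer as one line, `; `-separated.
nop; b #-4

off 0x00: read 00 00 00 70 as little → 0x70000000
  op=0x70000000>>24=0x70 ⇒ nop (N)
off 0x04: read fc ff ff 40 as little → 0x40fffffc
  op=0x40fffffc>>24=0x40 ⇒ b (J)
  imm: (w>>0)&0xffffff=0xfffffc (s24→-4) → #-4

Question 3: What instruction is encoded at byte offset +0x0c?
@+0c  little-endian(f4 ff ff ee) = 0xeefffff4
  op=0xeefffff4>>24=0xee ⇒ bz (J)
  imm: (w>>0)&0xffffff=0xfffff4 (s24→-12) → #-12

bz #-12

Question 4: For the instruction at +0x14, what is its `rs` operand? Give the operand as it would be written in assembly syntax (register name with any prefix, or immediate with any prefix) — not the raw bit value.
+0x14: 00 00 b4 dd ⇒ word 0xddb40000 (little)
  op=0xddb40000>>24=0xdd ⇒ or (RR)
  rd: (w>>21)&0x7=0x5 → h
  rs: (w>>18)&0x7=0x5 → h

h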